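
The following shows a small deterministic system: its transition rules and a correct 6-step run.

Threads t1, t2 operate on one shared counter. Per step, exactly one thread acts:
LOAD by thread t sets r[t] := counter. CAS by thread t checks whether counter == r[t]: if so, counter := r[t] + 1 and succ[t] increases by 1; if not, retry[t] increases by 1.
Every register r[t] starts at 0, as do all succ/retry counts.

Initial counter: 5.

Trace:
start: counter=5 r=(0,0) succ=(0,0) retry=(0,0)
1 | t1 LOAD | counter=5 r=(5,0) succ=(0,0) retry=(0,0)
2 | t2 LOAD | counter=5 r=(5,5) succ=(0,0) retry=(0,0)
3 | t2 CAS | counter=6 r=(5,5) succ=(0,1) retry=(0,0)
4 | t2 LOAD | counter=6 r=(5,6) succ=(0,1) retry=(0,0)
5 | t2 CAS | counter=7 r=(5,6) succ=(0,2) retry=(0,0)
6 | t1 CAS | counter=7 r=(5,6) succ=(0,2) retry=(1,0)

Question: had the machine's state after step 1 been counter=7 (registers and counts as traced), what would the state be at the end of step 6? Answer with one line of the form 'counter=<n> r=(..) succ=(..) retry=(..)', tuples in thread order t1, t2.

counter=9 r=(5,8) succ=(0,2) retry=(1,0)

state after step 1 := counter=7 r=(5,0) succ=(0,0) retry=(0,0)
2 | t2 LOAD | counter=7 r=(5,7) succ=(0,0) retry=(0,0)
3 | t2 CAS | counter=8 r=(5,7) succ=(0,1) retry=(0,0)
4 | t2 LOAD | counter=8 r=(5,8) succ=(0,1) retry=(0,0)
5 | t2 CAS | counter=9 r=(5,8) succ=(0,2) retry=(0,0)
6 | t1 CAS | counter=9 r=(5,8) succ=(0,2) retry=(1,0)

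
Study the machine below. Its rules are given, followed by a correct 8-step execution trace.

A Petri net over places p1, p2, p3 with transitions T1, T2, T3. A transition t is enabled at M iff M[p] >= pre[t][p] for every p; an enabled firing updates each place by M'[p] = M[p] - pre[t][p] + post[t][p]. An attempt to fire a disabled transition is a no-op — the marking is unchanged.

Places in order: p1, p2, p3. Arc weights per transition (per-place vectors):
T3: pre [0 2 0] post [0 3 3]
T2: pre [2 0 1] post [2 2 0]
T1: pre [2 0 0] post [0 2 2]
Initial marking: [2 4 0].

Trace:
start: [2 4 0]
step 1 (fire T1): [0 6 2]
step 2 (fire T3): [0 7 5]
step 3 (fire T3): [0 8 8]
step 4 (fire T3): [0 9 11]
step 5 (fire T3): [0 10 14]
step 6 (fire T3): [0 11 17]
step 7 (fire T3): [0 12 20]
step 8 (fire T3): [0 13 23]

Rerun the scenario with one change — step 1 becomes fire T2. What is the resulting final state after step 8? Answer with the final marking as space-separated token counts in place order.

2 11 21

(re-executing from step 1 with the substitution; state before step 1: [2 4 0])
step 1 (fire T2): [2 4 0]
step 2 (fire T3): [2 5 3]
step 3 (fire T3): [2 6 6]
step 4 (fire T3): [2 7 9]
step 5 (fire T3): [2 8 12]
step 6 (fire T3): [2 9 15]
step 7 (fire T3): [2 10 18]
step 8 (fire T3): [2 11 21]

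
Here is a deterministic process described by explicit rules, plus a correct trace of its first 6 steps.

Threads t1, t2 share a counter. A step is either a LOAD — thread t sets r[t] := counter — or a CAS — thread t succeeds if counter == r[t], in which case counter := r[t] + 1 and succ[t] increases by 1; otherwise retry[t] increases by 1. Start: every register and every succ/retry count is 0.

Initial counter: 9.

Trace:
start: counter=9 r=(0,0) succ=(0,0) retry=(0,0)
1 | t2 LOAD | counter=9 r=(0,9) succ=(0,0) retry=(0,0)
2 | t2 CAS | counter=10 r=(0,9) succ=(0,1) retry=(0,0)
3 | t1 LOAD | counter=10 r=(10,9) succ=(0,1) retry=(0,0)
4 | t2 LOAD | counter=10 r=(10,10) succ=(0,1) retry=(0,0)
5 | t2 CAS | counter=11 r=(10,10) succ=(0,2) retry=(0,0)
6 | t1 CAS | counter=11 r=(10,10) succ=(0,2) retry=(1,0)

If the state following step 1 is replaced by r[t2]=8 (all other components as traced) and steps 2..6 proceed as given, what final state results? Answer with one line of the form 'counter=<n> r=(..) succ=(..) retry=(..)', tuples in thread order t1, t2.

counter=10 r=(9,9) succ=(0,1) retry=(1,1)

state after step 1 := counter=9 r=(0,8) succ=(0,0) retry=(0,0)
2 | t2 CAS | counter=9 r=(0,8) succ=(0,0) retry=(0,1)
3 | t1 LOAD | counter=9 r=(9,8) succ=(0,0) retry=(0,1)
4 | t2 LOAD | counter=9 r=(9,9) succ=(0,0) retry=(0,1)
5 | t2 CAS | counter=10 r=(9,9) succ=(0,1) retry=(0,1)
6 | t1 CAS | counter=10 r=(9,9) succ=(0,1) retry=(1,1)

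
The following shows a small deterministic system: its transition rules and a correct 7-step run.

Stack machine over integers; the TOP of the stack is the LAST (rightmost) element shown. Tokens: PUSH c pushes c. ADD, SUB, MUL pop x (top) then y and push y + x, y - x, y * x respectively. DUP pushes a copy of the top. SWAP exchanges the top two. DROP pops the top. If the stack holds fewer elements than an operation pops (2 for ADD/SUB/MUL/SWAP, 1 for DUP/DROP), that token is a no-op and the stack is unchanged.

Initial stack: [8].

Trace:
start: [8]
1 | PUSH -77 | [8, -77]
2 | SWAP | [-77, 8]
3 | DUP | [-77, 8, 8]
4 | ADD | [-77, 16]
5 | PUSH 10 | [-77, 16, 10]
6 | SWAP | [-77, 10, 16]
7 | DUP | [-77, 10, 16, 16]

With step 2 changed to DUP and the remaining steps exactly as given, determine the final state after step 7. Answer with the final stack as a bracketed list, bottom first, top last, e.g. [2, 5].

(re-executing from step 2 with the substitution; state before step 2: [8, -77])
2 | DUP | [8, -77, -77]
3 | DUP | [8, -77, -77, -77]
4 | ADD | [8, -77, -154]
5 | PUSH 10 | [8, -77, -154, 10]
6 | SWAP | [8, -77, 10, -154]
7 | DUP | [8, -77, 10, -154, -154]

[8, -77, 10, -154, -154]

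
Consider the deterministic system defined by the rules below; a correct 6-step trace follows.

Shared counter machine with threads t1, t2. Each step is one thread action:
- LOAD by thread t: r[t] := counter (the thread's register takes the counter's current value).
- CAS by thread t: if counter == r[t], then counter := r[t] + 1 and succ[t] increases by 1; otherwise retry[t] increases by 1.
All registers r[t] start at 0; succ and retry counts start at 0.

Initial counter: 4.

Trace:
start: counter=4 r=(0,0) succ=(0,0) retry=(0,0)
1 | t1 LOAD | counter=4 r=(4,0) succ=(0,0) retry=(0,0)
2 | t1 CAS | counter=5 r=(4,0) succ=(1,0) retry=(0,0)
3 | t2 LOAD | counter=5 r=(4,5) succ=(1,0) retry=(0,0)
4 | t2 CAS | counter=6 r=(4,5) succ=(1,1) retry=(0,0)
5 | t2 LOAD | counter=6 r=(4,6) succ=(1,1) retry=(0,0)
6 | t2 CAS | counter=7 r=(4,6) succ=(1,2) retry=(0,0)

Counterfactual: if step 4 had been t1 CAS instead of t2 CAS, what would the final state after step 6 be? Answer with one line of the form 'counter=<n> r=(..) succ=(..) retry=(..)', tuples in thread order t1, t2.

counter=6 r=(4,5) succ=(1,1) retry=(1,0)

(re-executing from step 4 with the substitution; state before step 4: counter=5 r=(4,5) succ=(1,0) retry=(0,0))
4 | t1 CAS | counter=5 r=(4,5) succ=(1,0) retry=(1,0)
5 | t2 LOAD | counter=5 r=(4,5) succ=(1,0) retry=(1,0)
6 | t2 CAS | counter=6 r=(4,5) succ=(1,1) retry=(1,0)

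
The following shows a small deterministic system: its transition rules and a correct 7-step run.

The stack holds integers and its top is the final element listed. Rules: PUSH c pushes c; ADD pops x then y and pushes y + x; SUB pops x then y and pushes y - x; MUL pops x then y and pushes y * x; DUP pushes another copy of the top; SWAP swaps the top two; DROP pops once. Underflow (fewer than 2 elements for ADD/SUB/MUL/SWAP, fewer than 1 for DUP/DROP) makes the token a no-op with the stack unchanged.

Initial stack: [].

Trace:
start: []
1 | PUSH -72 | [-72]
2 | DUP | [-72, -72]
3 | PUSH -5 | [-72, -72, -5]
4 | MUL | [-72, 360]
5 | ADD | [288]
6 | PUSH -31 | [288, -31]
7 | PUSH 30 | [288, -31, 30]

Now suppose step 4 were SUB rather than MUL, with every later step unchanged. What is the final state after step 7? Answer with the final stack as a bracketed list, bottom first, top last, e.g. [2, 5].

[-139, -31, 30]

(re-executing from step 4 with the substitution; state before step 4: [-72, -72, -5])
4 | SUB | [-72, -67]
5 | ADD | [-139]
6 | PUSH -31 | [-139, -31]
7 | PUSH 30 | [-139, -31, 30]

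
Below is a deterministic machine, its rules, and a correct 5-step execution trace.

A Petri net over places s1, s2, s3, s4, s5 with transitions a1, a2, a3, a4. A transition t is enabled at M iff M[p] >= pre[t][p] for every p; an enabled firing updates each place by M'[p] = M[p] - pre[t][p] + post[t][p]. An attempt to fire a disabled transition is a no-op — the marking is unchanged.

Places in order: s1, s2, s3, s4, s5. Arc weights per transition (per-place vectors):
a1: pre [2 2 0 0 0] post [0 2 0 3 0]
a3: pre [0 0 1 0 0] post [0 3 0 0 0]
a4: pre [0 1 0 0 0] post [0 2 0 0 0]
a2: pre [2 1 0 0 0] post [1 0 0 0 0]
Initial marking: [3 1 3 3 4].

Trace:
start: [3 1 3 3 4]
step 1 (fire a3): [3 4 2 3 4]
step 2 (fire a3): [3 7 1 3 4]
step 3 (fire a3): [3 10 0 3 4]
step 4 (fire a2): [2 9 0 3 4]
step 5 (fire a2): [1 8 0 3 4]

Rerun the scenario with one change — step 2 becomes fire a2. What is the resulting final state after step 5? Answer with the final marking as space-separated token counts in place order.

1 5 1 3 4

(re-executing from step 2 with the substitution; state before step 2: [3 4 2 3 4])
step 2 (fire a2): [2 3 2 3 4]
step 3 (fire a3): [2 6 1 3 4]
step 4 (fire a2): [1 5 1 3 4]
step 5 (fire a2): [1 5 1 3 4]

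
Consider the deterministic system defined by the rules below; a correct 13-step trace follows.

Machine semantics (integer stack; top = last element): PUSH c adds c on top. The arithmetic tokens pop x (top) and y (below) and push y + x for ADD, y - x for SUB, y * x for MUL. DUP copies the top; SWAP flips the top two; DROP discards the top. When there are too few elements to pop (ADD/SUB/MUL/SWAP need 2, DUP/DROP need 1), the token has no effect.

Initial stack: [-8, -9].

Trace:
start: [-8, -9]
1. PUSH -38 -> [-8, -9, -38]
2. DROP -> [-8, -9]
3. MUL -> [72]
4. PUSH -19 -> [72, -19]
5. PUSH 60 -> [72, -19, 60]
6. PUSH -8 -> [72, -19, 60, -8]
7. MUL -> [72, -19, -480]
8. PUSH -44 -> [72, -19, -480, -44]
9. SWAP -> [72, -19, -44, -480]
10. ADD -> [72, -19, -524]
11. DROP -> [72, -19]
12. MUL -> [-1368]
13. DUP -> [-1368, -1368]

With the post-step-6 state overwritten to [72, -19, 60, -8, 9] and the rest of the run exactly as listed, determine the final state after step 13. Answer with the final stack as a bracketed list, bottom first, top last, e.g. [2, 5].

state after step 6 := [72, -19, 60, -8, 9]
7. MUL -> [72, -19, 60, -72]
8. PUSH -44 -> [72, -19, 60, -72, -44]
9. SWAP -> [72, -19, 60, -44, -72]
10. ADD -> [72, -19, 60, -116]
11. DROP -> [72, -19, 60]
12. MUL -> [72, -1140]
13. DUP -> [72, -1140, -1140]

[72, -1140, -1140]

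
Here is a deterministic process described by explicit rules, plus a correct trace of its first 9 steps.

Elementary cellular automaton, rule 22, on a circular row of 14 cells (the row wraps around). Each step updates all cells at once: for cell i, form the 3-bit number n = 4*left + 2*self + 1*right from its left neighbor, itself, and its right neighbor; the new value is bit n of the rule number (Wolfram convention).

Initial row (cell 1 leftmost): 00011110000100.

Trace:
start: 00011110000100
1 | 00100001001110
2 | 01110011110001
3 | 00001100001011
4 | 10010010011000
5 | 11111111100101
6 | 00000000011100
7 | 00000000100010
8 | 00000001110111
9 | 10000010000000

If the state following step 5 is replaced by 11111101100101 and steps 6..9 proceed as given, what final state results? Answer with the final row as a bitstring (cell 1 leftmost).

10000010000000

state after step 5 := 11111101100101
6 | 00000000011100
7 | 00000000100010
8 | 00000001110111
9 | 10000010000000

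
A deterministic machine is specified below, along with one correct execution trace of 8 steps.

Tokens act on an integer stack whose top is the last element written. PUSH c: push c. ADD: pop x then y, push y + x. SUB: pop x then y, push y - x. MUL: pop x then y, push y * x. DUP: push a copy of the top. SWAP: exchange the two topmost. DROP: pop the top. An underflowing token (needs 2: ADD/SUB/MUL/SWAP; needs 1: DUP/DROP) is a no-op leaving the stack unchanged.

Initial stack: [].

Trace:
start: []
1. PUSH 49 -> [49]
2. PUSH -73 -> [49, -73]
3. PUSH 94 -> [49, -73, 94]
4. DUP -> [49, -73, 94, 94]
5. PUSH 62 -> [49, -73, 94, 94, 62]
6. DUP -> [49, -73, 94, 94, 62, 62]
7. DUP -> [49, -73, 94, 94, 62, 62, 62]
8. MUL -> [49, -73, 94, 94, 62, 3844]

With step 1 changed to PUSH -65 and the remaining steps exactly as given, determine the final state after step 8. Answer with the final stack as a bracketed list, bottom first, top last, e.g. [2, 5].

[-65, -73, 94, 94, 62, 3844]

(re-executing from step 1 with the substitution; state before step 1: [])
1. PUSH -65 -> [-65]
2. PUSH -73 -> [-65, -73]
3. PUSH 94 -> [-65, -73, 94]
4. DUP -> [-65, -73, 94, 94]
5. PUSH 62 -> [-65, -73, 94, 94, 62]
6. DUP -> [-65, -73, 94, 94, 62, 62]
7. DUP -> [-65, -73, 94, 94, 62, 62, 62]
8. MUL -> [-65, -73, 94, 94, 62, 3844]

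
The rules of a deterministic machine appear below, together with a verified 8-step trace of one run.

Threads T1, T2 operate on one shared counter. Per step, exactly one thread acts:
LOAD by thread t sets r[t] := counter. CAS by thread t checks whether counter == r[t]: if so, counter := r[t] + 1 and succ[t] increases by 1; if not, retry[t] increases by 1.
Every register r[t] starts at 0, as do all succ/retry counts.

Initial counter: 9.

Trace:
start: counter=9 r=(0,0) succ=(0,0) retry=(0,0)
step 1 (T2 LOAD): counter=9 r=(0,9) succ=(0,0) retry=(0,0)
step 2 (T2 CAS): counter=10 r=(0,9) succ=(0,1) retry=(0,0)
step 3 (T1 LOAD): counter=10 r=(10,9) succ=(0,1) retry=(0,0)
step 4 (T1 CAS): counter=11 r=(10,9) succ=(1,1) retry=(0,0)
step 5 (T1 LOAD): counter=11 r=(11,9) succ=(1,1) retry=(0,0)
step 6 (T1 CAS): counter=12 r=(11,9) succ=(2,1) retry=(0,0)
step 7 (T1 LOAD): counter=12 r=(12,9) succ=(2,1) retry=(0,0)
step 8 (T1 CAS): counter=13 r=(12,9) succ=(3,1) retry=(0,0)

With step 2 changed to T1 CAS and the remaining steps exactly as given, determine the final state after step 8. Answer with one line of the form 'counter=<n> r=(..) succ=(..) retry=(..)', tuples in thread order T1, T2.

counter=12 r=(11,9) succ=(3,0) retry=(1,0)

(re-executing from step 2 with the substitution; state before step 2: counter=9 r=(0,9) succ=(0,0) retry=(0,0))
step 2 (T1 CAS): counter=9 r=(0,9) succ=(0,0) retry=(1,0)
step 3 (T1 LOAD): counter=9 r=(9,9) succ=(0,0) retry=(1,0)
step 4 (T1 CAS): counter=10 r=(9,9) succ=(1,0) retry=(1,0)
step 5 (T1 LOAD): counter=10 r=(10,9) succ=(1,0) retry=(1,0)
step 6 (T1 CAS): counter=11 r=(10,9) succ=(2,0) retry=(1,0)
step 7 (T1 LOAD): counter=11 r=(11,9) succ=(2,0) retry=(1,0)
step 8 (T1 CAS): counter=12 r=(11,9) succ=(3,0) retry=(1,0)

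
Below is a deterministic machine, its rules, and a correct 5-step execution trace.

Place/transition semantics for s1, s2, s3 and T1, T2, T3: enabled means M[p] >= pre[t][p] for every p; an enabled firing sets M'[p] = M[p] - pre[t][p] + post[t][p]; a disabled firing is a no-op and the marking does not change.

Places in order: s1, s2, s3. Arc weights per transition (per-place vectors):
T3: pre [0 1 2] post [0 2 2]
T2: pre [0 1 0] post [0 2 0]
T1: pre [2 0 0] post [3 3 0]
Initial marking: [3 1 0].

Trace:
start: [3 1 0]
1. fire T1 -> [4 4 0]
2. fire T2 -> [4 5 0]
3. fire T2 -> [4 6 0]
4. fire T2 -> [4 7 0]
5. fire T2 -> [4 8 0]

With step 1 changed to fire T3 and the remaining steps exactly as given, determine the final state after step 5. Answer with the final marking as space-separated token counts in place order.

(re-executing from step 1 with the substitution; state before step 1: [3 1 0])
1. fire T3 -> [3 1 0]
2. fire T2 -> [3 2 0]
3. fire T2 -> [3 3 0]
4. fire T2 -> [3 4 0]
5. fire T2 -> [3 5 0]

3 5 0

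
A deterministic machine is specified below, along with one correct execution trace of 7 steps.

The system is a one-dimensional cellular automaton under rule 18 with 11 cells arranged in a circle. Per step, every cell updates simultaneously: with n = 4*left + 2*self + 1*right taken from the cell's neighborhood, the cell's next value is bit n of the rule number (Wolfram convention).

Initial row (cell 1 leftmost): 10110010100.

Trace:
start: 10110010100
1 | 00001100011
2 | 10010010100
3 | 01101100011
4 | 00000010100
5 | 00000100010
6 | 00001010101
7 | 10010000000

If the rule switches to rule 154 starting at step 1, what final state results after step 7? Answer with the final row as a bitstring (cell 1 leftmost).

(re-executing steps 1..7 under rule 154; state before step 1: 10110010100)
1 | 00101100011
2 | 11001010110
3 | 10110000100
4 | 00101001011
5 | 11000110010
6 | 10101101100
7 | 00001001011

00001001011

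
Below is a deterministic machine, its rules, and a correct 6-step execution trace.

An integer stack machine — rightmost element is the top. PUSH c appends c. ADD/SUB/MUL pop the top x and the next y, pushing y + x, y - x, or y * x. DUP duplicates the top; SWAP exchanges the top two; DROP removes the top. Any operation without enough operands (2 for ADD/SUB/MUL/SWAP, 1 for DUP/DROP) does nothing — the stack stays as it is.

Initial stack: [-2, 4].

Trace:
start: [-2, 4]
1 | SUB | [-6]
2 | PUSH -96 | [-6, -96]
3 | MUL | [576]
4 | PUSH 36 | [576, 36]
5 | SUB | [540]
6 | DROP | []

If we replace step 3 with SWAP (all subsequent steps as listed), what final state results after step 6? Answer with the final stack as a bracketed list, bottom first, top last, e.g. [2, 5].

[-96]

(re-executing from step 3 with the substitution; state before step 3: [-6, -96])
3 | SWAP | [-96, -6]
4 | PUSH 36 | [-96, -6, 36]
5 | SUB | [-96, -42]
6 | DROP | [-96]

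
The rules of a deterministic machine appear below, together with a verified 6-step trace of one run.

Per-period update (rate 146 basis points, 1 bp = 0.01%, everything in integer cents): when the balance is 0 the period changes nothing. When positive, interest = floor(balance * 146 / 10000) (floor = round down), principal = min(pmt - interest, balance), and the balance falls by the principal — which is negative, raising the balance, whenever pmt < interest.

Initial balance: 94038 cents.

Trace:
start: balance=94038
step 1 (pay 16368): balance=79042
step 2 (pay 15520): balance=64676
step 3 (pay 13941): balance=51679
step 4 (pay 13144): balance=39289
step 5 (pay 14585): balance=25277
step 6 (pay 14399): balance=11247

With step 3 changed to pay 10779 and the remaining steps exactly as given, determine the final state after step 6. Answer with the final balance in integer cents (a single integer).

14549

(re-executing from step 3 with the substitution; state before step 3: balance=64676)
step 3 (pay 10779): balance=54841
step 4 (pay 13144): balance=42497
step 5 (pay 14585): balance=28532
step 6 (pay 14399): balance=14549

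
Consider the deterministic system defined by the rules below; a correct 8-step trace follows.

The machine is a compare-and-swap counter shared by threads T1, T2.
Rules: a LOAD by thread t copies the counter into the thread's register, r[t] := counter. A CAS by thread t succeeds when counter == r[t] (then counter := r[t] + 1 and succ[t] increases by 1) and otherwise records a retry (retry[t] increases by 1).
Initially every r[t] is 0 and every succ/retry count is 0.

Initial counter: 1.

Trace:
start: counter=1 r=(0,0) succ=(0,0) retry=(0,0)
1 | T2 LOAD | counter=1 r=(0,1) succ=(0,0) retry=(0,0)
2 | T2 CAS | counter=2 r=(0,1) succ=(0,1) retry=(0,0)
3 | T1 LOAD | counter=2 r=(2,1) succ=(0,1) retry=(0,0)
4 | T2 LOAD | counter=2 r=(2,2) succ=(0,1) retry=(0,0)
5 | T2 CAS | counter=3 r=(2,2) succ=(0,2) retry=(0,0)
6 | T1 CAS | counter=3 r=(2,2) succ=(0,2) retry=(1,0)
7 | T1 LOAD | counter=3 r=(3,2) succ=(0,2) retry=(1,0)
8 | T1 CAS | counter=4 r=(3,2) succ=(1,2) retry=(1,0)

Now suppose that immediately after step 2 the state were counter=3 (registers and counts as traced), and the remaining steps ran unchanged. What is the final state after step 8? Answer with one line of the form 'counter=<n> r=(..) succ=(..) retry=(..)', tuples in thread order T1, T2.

counter=5 r=(4,3) succ=(1,2) retry=(1,0)

state after step 2 := counter=3 r=(0,1) succ=(0,1) retry=(0,0)
3 | T1 LOAD | counter=3 r=(3,1) succ=(0,1) retry=(0,0)
4 | T2 LOAD | counter=3 r=(3,3) succ=(0,1) retry=(0,0)
5 | T2 CAS | counter=4 r=(3,3) succ=(0,2) retry=(0,0)
6 | T1 CAS | counter=4 r=(3,3) succ=(0,2) retry=(1,0)
7 | T1 LOAD | counter=4 r=(4,3) succ=(0,2) retry=(1,0)
8 | T1 CAS | counter=5 r=(4,3) succ=(1,2) retry=(1,0)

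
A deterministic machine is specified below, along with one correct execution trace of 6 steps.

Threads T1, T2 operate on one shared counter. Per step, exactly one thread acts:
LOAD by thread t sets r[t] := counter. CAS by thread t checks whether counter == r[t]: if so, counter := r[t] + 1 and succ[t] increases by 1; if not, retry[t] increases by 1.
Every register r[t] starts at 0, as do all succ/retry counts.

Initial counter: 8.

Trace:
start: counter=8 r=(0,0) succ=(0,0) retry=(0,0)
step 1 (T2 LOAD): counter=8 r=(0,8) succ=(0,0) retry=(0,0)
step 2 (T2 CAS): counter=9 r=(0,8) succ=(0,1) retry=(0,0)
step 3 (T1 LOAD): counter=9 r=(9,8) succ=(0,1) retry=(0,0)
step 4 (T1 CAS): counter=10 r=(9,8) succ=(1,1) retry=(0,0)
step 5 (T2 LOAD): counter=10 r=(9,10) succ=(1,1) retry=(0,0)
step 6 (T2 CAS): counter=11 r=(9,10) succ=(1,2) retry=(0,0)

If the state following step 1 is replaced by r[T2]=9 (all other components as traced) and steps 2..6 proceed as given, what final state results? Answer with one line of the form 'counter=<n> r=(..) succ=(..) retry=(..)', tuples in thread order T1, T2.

state after step 1 := counter=8 r=(0,9) succ=(0,0) retry=(0,0)
step 2 (T2 CAS): counter=8 r=(0,9) succ=(0,0) retry=(0,1)
step 3 (T1 LOAD): counter=8 r=(8,9) succ=(0,0) retry=(0,1)
step 4 (T1 CAS): counter=9 r=(8,9) succ=(1,0) retry=(0,1)
step 5 (T2 LOAD): counter=9 r=(8,9) succ=(1,0) retry=(0,1)
step 6 (T2 CAS): counter=10 r=(8,9) succ=(1,1) retry=(0,1)

counter=10 r=(8,9) succ=(1,1) retry=(0,1)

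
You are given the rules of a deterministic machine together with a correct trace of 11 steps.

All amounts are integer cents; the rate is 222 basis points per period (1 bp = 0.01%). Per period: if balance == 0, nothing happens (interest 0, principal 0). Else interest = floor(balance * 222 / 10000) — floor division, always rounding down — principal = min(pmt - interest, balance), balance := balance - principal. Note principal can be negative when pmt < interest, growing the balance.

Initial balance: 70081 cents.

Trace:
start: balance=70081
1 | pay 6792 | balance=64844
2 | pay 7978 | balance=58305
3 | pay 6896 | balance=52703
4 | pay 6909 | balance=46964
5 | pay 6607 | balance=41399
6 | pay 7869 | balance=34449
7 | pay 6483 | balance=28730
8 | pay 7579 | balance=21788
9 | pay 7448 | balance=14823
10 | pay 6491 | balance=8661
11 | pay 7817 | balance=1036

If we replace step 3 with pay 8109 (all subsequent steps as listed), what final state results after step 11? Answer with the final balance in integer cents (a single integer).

0

(re-executing from step 3 with the substitution; state before step 3: balance=58305)
3 | pay 8109 | balance=51490
4 | pay 6909 | balance=45724
5 | pay 6607 | balance=40132
6 | pay 7869 | balance=33153
7 | pay 6483 | balance=27405
8 | pay 7579 | balance=20434
9 | pay 7448 | balance=13439
10 | pay 6491 | balance=7246
11 | pay 7817 | balance=0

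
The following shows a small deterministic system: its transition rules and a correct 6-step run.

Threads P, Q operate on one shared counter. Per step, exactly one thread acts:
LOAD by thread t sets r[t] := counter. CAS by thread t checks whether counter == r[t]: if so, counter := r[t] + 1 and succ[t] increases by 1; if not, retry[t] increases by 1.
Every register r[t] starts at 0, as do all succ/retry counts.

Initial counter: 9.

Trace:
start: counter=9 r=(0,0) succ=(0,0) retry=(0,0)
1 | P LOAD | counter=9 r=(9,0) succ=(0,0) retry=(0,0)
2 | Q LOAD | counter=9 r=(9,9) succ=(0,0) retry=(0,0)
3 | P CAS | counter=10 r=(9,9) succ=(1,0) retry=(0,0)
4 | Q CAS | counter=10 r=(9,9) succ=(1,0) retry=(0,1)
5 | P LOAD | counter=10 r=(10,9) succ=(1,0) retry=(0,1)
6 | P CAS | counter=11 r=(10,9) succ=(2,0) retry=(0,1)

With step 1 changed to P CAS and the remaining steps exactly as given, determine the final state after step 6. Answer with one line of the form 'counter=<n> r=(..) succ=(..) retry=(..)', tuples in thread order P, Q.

counter=11 r=(10,9) succ=(1,1) retry=(2,0)

(re-executing from step 1 with the substitution; state before step 1: counter=9 r=(0,0) succ=(0,0) retry=(0,0))
1 | P CAS | counter=9 r=(0,0) succ=(0,0) retry=(1,0)
2 | Q LOAD | counter=9 r=(0,9) succ=(0,0) retry=(1,0)
3 | P CAS | counter=9 r=(0,9) succ=(0,0) retry=(2,0)
4 | Q CAS | counter=10 r=(0,9) succ=(0,1) retry=(2,0)
5 | P LOAD | counter=10 r=(10,9) succ=(0,1) retry=(2,0)
6 | P CAS | counter=11 r=(10,9) succ=(1,1) retry=(2,0)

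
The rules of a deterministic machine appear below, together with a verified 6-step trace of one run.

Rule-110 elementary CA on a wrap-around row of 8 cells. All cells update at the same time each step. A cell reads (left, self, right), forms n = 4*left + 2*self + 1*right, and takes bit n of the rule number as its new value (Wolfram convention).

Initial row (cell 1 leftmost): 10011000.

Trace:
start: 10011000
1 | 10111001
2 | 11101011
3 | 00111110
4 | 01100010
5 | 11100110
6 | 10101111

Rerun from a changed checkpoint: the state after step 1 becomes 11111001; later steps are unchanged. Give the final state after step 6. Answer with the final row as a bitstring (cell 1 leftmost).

state after step 1 := 11111001
2 | 00001011
3 | 00011111
4 | 00110001
5 | 01110011
6 | 11010111

11010111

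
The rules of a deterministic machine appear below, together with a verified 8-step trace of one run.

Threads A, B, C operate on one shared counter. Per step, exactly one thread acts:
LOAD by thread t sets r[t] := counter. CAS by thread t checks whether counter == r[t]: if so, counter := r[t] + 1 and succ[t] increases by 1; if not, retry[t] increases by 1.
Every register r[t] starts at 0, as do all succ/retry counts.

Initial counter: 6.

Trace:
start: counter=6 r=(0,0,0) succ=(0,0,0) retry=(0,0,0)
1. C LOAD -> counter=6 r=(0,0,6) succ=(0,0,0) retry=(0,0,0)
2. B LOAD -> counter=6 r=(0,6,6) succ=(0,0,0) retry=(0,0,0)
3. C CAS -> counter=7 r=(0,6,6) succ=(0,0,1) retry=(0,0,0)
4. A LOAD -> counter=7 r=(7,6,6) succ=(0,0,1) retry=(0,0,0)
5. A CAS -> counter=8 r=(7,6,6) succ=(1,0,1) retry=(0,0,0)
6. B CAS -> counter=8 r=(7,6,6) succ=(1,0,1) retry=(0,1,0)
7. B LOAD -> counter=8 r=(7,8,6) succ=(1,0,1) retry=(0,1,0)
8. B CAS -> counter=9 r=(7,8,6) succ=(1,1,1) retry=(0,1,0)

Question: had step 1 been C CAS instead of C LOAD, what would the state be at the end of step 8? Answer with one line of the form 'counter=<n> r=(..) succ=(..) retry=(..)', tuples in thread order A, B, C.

counter=8 r=(6,7,0) succ=(1,1,0) retry=(0,1,2)

(re-executing from step 1 with the substitution; state before step 1: counter=6 r=(0,0,0) succ=(0,0,0) retry=(0,0,0))
1. C CAS -> counter=6 r=(0,0,0) succ=(0,0,0) retry=(0,0,1)
2. B LOAD -> counter=6 r=(0,6,0) succ=(0,0,0) retry=(0,0,1)
3. C CAS -> counter=6 r=(0,6,0) succ=(0,0,0) retry=(0,0,2)
4. A LOAD -> counter=6 r=(6,6,0) succ=(0,0,0) retry=(0,0,2)
5. A CAS -> counter=7 r=(6,6,0) succ=(1,0,0) retry=(0,0,2)
6. B CAS -> counter=7 r=(6,6,0) succ=(1,0,0) retry=(0,1,2)
7. B LOAD -> counter=7 r=(6,7,0) succ=(1,0,0) retry=(0,1,2)
8. B CAS -> counter=8 r=(6,7,0) succ=(1,1,0) retry=(0,1,2)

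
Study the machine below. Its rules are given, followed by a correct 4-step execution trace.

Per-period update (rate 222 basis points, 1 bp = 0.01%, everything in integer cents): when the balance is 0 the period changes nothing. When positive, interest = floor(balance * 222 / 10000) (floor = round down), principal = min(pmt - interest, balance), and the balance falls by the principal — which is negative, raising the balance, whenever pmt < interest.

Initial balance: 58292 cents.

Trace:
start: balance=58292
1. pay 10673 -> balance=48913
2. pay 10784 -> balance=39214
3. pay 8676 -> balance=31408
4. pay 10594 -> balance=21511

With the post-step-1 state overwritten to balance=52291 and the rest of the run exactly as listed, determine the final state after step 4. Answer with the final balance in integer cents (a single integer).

25119

state after step 1 := balance=52291
2. pay 10784 -> balance=42667
3. pay 8676 -> balance=34938
4. pay 10594 -> balance=25119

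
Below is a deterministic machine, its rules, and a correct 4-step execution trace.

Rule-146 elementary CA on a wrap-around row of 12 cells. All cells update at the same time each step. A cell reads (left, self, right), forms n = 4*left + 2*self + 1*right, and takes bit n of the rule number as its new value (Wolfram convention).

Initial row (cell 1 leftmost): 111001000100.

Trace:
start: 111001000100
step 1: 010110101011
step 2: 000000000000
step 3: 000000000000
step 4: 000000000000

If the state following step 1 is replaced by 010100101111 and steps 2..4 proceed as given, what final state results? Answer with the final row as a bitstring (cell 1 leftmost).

101011000110

state after step 1 := 010100101111
step 2: 000011000110
step 3: 000100101001
step 4: 101011000110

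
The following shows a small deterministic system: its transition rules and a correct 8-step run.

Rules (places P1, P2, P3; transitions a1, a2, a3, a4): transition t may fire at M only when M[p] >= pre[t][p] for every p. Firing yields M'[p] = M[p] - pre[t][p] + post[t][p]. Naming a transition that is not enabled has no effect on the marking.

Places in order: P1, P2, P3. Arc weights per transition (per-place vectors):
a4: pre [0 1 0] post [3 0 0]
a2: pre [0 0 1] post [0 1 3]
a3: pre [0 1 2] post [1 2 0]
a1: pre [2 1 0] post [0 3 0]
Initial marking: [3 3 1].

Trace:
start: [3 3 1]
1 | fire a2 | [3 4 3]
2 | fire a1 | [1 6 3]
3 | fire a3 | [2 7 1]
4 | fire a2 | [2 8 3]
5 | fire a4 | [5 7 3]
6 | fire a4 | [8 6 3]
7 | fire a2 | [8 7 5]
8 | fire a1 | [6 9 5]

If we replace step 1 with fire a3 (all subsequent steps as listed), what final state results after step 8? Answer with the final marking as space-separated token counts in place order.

(re-executing from step 1 with the substitution; state before step 1: [3 3 1])
1 | fire a3 | [3 3 1]
2 | fire a1 | [1 5 1]
3 | fire a3 | [1 5 1]
4 | fire a2 | [1 6 3]
5 | fire a4 | [4 5 3]
6 | fire a4 | [7 4 3]
7 | fire a2 | [7 5 5]
8 | fire a1 | [5 7 5]

5 7 5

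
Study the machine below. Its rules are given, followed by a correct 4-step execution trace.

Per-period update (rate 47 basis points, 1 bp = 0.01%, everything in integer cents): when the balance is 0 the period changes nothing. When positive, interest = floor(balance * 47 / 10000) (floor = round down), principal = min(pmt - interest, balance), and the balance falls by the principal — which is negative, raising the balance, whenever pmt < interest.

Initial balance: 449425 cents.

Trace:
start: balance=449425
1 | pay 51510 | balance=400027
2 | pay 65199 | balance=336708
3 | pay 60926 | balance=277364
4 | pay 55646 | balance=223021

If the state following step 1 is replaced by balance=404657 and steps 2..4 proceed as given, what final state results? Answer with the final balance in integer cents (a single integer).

state after step 1 := balance=404657
2 | pay 65199 | balance=341359
3 | pay 60926 | balance=282037
4 | pay 55646 | balance=227716

227716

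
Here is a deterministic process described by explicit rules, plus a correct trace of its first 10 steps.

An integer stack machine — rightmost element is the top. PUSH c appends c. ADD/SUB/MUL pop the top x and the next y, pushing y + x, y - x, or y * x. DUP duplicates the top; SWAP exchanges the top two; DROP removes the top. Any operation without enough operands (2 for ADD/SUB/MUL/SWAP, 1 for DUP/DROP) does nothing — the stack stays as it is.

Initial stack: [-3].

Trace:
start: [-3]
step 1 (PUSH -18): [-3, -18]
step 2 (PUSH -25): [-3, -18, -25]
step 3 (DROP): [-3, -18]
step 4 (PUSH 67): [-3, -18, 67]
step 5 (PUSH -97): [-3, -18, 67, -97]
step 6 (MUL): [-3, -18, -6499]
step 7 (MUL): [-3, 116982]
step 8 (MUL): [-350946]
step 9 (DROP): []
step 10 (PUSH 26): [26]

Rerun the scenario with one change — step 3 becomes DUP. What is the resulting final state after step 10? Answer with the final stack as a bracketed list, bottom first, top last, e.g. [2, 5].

[-3, -18, 26]

(re-executing from step 3 with the substitution; state before step 3: [-3, -18, -25])
step 3 (DUP): [-3, -18, -25, -25]
step 4 (PUSH 67): [-3, -18, -25, -25, 67]
step 5 (PUSH -97): [-3, -18, -25, -25, 67, -97]
step 6 (MUL): [-3, -18, -25, -25, -6499]
step 7 (MUL): [-3, -18, -25, 162475]
step 8 (MUL): [-3, -18, -4061875]
step 9 (DROP): [-3, -18]
step 10 (PUSH 26): [-3, -18, 26]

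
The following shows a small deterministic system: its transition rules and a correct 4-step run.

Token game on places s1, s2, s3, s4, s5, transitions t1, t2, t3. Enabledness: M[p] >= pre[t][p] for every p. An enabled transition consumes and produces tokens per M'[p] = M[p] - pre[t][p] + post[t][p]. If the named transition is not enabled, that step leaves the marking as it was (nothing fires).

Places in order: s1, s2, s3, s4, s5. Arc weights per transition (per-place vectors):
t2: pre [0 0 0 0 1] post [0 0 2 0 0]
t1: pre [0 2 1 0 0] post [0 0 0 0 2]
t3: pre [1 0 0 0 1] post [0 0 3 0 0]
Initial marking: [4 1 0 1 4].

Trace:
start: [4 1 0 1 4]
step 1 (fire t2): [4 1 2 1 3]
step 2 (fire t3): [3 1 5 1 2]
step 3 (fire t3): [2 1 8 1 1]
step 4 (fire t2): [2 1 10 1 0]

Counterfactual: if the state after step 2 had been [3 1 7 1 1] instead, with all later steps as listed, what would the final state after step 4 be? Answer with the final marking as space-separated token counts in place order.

state after step 2 := [3 1 7 1 1]
step 3 (fire t3): [2 1 10 1 0]
step 4 (fire t2): [2 1 10 1 0]

2 1 10 1 0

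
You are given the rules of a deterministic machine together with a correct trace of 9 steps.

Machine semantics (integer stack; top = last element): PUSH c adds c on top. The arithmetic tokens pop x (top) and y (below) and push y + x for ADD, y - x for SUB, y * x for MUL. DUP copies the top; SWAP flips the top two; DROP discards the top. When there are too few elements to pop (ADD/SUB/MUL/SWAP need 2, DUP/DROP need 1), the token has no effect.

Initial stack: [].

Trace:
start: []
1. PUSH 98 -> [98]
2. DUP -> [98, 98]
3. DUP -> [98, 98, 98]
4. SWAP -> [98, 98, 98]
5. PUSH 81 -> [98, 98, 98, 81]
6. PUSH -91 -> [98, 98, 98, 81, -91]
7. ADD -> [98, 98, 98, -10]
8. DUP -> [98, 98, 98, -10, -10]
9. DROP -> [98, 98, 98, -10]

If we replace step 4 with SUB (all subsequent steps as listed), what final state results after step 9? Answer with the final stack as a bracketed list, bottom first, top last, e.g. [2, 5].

(re-executing from step 4 with the substitution; state before step 4: [98, 98, 98])
4. SUB -> [98, 0]
5. PUSH 81 -> [98, 0, 81]
6. PUSH -91 -> [98, 0, 81, -91]
7. ADD -> [98, 0, -10]
8. DUP -> [98, 0, -10, -10]
9. DROP -> [98, 0, -10]

[98, 0, -10]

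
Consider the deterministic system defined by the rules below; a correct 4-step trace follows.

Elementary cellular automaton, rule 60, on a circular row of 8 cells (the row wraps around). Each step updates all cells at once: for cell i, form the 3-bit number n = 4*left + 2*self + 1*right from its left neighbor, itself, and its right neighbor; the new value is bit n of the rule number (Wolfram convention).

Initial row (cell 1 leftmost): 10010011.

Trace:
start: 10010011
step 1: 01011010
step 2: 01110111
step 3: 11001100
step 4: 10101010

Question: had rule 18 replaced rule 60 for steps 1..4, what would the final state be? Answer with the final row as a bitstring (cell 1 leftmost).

(re-executing steps 1..4 under rule 18; state before step 1: 10010011)
step 1: 01101100
step 2: 10000010
step 3: 01000100
step 4: 10101010

10101010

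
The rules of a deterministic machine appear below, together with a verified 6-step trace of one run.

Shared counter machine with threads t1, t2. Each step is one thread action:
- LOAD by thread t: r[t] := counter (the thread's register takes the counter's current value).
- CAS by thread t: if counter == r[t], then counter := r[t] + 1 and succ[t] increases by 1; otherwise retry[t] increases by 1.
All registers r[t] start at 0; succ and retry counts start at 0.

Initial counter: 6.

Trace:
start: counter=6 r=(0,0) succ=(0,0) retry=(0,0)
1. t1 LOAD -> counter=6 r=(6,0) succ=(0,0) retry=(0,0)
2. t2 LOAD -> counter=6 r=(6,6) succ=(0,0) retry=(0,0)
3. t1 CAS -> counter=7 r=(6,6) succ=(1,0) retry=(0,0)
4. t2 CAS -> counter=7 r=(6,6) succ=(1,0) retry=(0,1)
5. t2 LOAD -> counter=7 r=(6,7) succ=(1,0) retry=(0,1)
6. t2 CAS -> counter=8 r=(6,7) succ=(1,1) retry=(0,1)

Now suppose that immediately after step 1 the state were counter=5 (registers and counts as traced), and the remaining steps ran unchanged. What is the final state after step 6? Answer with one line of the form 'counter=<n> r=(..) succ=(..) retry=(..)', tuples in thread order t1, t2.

state after step 1 := counter=5 r=(6,0) succ=(0,0) retry=(0,0)
2. t2 LOAD -> counter=5 r=(6,5) succ=(0,0) retry=(0,0)
3. t1 CAS -> counter=5 r=(6,5) succ=(0,0) retry=(1,0)
4. t2 CAS -> counter=6 r=(6,5) succ=(0,1) retry=(1,0)
5. t2 LOAD -> counter=6 r=(6,6) succ=(0,1) retry=(1,0)
6. t2 CAS -> counter=7 r=(6,6) succ=(0,2) retry=(1,0)

counter=7 r=(6,6) succ=(0,2) retry=(1,0)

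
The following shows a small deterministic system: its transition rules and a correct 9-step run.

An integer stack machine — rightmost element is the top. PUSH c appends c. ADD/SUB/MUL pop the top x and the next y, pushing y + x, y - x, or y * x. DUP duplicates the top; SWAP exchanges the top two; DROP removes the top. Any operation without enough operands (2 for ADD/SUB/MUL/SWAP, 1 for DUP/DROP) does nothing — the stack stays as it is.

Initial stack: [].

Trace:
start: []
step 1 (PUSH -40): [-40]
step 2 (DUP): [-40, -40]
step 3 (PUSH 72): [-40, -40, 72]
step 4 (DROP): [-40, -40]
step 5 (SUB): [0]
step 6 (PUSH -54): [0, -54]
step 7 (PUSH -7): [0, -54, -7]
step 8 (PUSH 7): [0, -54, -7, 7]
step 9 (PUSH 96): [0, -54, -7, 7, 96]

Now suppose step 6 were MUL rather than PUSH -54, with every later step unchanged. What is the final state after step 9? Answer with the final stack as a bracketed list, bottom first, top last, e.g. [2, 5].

(re-executing from step 6 with the substitution; state before step 6: [0])
step 6 (MUL): [0]
step 7 (PUSH -7): [0, -7]
step 8 (PUSH 7): [0, -7, 7]
step 9 (PUSH 96): [0, -7, 7, 96]

[0, -7, 7, 96]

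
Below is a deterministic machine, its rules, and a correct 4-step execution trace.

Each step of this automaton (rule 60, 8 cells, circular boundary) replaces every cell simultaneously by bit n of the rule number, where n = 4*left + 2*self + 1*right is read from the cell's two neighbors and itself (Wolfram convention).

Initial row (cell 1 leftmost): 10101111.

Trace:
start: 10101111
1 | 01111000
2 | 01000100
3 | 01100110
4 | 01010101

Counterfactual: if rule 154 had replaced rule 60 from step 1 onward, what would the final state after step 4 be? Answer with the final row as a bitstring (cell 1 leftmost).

11111010

(re-executing steps 1..4 under rule 154; state before step 1: 10101111)
1 | 00001111
2 | 10011110
3 | 01111100
4 | 11111010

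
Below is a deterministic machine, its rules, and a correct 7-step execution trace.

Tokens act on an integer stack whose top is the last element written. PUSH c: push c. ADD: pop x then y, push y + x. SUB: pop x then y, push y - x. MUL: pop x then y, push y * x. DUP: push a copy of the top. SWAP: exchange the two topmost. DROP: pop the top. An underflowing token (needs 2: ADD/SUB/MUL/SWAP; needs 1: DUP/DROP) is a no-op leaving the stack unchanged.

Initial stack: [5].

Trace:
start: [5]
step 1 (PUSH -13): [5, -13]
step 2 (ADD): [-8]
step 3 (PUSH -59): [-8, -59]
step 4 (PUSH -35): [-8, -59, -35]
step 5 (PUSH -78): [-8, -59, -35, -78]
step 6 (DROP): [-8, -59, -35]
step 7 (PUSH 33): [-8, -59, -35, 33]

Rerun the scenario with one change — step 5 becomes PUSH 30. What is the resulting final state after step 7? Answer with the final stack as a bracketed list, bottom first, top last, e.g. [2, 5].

[-8, -59, -35, 33]

(re-executing from step 5 with the substitution; state before step 5: [-8, -59, -35])
step 5 (PUSH 30): [-8, -59, -35, 30]
step 6 (DROP): [-8, -59, -35]
step 7 (PUSH 33): [-8, -59, -35, 33]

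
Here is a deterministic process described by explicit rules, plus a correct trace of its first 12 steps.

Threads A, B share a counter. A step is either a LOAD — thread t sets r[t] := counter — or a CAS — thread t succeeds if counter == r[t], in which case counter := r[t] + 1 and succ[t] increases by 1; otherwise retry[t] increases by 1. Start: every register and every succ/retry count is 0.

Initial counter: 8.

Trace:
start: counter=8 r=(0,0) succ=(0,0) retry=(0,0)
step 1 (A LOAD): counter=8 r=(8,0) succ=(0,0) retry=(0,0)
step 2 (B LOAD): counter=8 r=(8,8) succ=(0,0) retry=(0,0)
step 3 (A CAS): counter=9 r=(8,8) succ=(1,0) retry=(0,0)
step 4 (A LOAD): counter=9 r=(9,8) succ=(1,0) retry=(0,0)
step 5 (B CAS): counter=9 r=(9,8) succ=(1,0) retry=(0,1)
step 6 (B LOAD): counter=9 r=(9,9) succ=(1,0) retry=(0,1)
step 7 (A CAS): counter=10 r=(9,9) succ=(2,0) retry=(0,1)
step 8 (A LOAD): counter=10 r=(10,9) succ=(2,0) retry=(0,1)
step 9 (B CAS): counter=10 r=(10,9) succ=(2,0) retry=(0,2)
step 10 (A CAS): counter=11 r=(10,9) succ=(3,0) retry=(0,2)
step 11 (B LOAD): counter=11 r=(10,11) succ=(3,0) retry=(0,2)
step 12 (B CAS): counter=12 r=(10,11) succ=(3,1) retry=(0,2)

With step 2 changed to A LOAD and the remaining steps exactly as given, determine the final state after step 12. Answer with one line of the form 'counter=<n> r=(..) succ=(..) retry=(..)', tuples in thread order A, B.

(re-executing from step 2 with the substitution; state before step 2: counter=8 r=(8,0) succ=(0,0) retry=(0,0))
step 2 (A LOAD): counter=8 r=(8,0) succ=(0,0) retry=(0,0)
step 3 (A CAS): counter=9 r=(8,0) succ=(1,0) retry=(0,0)
step 4 (A LOAD): counter=9 r=(9,0) succ=(1,0) retry=(0,0)
step 5 (B CAS): counter=9 r=(9,0) succ=(1,0) retry=(0,1)
step 6 (B LOAD): counter=9 r=(9,9) succ=(1,0) retry=(0,1)
step 7 (A CAS): counter=10 r=(9,9) succ=(2,0) retry=(0,1)
step 8 (A LOAD): counter=10 r=(10,9) succ=(2,0) retry=(0,1)
step 9 (B CAS): counter=10 r=(10,9) succ=(2,0) retry=(0,2)
step 10 (A CAS): counter=11 r=(10,9) succ=(3,0) retry=(0,2)
step 11 (B LOAD): counter=11 r=(10,11) succ=(3,0) retry=(0,2)
step 12 (B CAS): counter=12 r=(10,11) succ=(3,1) retry=(0,2)

counter=12 r=(10,11) succ=(3,1) retry=(0,2)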